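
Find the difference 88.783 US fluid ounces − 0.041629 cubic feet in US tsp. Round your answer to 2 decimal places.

293.54 US teaspoons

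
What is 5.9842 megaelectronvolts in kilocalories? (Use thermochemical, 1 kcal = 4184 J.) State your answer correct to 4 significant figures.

2.292 × 10^-16 kilocalories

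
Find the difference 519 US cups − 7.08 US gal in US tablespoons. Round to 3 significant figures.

6490 US tbsp

519 US cup = 8304.00 US tbsp and 7.08 US gal = 1812.48 US tbsp.
8304.00 − 1812.48 ≈ 6490 US tbsp.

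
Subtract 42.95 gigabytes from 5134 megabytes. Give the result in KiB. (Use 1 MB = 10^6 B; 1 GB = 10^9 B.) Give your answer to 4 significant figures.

-3.693 × 10^7 KiB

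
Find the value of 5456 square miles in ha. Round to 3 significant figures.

1.41 × 10^6 hectares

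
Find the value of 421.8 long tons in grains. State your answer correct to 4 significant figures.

6.614e+9 gr

1 long ton = 1.56800e+7 gr.
421.8 × 1.56800e+7 ≈ 6.614e+9 gr.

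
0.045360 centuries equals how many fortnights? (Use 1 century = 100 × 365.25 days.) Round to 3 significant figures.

118 fortnight

1 century = 2608.93 fortnight.
Thus 0.045360 × 2608.93 ≈ 118 fortnight.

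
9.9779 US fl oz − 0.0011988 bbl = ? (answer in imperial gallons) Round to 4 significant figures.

0.02298 imp gal

9.9779 US fl oz = 0.0649089 imp gal and 0.0011988 bbl = 0.0419248 imp gal.
0.0649089 − 0.0419248 ≈ 0.02298 imp gal.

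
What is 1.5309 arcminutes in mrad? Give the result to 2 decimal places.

0.45 milliradians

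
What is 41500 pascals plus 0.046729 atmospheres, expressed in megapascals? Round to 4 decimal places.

0.0462 megapascals

41500 Pa = 0.0415000 MPa and 0.046729 atm = 0.00473482 MPa.
0.0415000 + 0.00473482 ≈ 0.0462 MPa.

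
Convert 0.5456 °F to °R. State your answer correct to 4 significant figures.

460.2 degrees Rankine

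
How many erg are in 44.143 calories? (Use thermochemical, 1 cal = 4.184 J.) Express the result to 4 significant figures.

1.847 × 10^9 erg

1 cal = 4.18400 × 10^7 erg.
Thus 44.143 × 4.18400 × 10^7 ≈ 1.847 × 10^9 erg.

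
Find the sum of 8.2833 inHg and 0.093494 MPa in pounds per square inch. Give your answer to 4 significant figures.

17.63 pounds per square inch

8.2833 inHg = 4.06838 psi and 0.093494 MPa = 13.5602 psi.
4.06838 + 13.5602 ≈ 17.63 psi.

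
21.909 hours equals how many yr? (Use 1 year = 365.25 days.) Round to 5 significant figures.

1 h = 0.000114077 years.
Thus 21.909 × 0.000114077 ≈ 0.0024993 yr.

0.0024993 yr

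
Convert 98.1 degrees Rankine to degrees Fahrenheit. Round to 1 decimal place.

°R = °F + 459.67.
Applying the formula gives -361.6 °F.

-361.6 degrees Fahrenheit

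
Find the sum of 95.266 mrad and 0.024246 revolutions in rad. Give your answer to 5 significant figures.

95.266 mrad = 0.0952660 rad and 0.024246 rev = 0.152342 rad.
0.0952660 + 0.152342 ≈ 0.24761 rad.

0.24761 radians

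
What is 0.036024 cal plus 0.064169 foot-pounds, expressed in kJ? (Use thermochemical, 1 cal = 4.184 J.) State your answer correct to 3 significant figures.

0.036024 cal = 0.000150724 kJ and 0.064169 ft·lbf = 8.70015 × 10^-5 kJ.
0.000150724 + 8.70015 × 10^-5 ≈ 0.000238 kJ.

0.000238 kJ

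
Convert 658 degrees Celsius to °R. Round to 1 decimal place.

1676.1 degrees Rankine

°R = (°C + 273.15) × 9/5.
Applying the formula gives 1676.1 °R.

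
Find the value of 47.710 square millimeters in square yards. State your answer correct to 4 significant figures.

5.706 × 10^-5 square yards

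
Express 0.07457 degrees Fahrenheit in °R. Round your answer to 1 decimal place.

459.7 °R

°R = °F + 459.67.
Applying the formula gives 459.7 °R.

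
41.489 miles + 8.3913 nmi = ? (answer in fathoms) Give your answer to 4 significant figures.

45010 fathom

41.489 mi = 36510.3 fathom and 8.3913 nmi = 8497.75 fathom.
36510.3 + 8497.75 ≈ 45010 fathom.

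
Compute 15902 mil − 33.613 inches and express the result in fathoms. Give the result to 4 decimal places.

-0.2460 fathom

15902 mil = 0.220861 fathom and 33.613 in = 0.466847 fathom.
0.220861 − 0.466847 ≈ -0.2460 fathom.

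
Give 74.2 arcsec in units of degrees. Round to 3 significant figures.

1 arcsec = 0.000277778 °.
Then 74.2 × 0.000277778 ≈ 0.0206 °.

0.0206 °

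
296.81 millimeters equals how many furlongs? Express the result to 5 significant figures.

0.0014754 furlong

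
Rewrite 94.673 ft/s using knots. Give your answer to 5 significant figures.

1 foot per second = 0.592484 kn.
94.673 × 0.592484 ≈ 56.092 kn.

56.092 knots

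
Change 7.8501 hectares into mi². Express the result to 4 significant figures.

0.03031 square miles

1 hectare = 0.00386102 mi².
So 7.8501 × 0.00386102 ≈ 0.03031 mi².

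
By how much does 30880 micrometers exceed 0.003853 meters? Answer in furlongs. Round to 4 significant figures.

30880 μm = 0.000153504 furlong and 0.003853 m = 1.91531 × 10^-5 furlong.
0.000153504 − 1.91531 × 10^-5 ≈ 0.0001344 furlong.

0.0001344 furlong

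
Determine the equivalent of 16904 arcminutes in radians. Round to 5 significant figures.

1 arcmin = 0.000290888 rad.
Then 16904 × 0.000290888 ≈ 4.9172 rad.

4.9172 radians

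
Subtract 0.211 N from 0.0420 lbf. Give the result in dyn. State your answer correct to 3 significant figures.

-2420 dynes

0.0420 lbf = 18682.5 dyn and 0.211 N = 21100.0 dyn.
18682.5 − 21100.0 ≈ -2420 dyn.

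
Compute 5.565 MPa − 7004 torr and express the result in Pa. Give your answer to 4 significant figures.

4.631e+6 pascals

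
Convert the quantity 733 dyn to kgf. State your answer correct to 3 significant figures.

0.000747 kilograms-force

1 dyn = 1.01972 × 10^-6 kgf.
Thus 733 × 1.01972 × 10^-6 ≈ 0.000747 kgf.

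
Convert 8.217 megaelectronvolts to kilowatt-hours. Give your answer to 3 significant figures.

3.66e-19 kilowatt-hours

1 megaelectronvolt = 4.45049e-20 kilowatt-hours.
Then 8.217 × 4.45049e-20 ≈ 3.66e-19 kWh.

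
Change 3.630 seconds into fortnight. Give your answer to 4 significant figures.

3.001 × 10^-6 fortnights

1 second = 8.26720 × 10^-7 fortnights.
Then 3.630 × 8.26720 × 10^-7 ≈ 3.001 × 10^-6 fortnight.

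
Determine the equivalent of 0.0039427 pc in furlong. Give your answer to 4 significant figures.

6.048e+11 furlongs

1 parsec = 1.53388e+14 furlong.
Then 0.0039427 × 1.53388e+14 ≈ 6.048e+11 furlong.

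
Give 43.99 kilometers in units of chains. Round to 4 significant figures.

2187 chains

1 km = 49.7097 chains.
43.99 × 49.7097 ≈ 2187 chain.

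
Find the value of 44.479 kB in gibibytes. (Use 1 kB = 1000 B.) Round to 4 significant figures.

4.142 × 10^-5 gibibytes

1 kilobyte = 9.31323 × 10^-7 GiB.
Thus 44.479 × 9.31323 × 10^-7 ≈ 4.142 × 10^-5 GiB.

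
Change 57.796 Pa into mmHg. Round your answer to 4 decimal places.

0.4335 mmHg

1 pascal = 0.00750062 millimeters of mercury.
So 57.796 × 0.00750062 ≈ 0.4335 mmHg.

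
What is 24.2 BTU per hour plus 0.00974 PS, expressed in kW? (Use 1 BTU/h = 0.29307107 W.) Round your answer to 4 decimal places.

0.0143 kW

24.2 BTU/h = 0.00709232 kW and 0.00974 PS = 0.00716376 kW.
0.00709232 + 0.00716376 ≈ 0.0143 kW.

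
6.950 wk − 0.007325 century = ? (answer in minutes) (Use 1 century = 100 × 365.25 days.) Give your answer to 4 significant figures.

-315200 min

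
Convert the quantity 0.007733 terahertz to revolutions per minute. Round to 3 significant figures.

4.64 × 10^11 revolutions per minute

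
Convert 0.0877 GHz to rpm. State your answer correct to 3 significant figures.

5.26 × 10^9 rpm

1 GHz = 6.00000 × 10^10 rpm.
0.0877 × 6.00000 × 10^10 ≈ 5.26 × 10^9 rpm.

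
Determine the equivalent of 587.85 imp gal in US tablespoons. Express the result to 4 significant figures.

180700 US tbsp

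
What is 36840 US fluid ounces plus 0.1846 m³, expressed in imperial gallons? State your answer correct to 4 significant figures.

280.3 imperial gallons

36840 US fl oz = 239.654 imp gal and 0.1846 m³ = 40.6063 imp gal.
239.654 + 40.6063 ≈ 280.3 imp gal.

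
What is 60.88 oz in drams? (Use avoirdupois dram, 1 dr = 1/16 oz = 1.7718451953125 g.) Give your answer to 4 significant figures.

974.1 dr

1 oz = 16.0000 drams.
Then 60.88 × 16.0000 ≈ 974.1 dr.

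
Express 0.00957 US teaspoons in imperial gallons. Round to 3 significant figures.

1.04e-5 imp gal

1 US teaspoon = 0.00108421 imp gal.
0.00957 × 0.00108421 ≈ 1.04e-5 imp gal.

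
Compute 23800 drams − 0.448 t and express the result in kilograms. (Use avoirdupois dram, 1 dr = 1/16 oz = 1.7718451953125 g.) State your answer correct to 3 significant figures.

23800 dr = 42.1699 kg and 0.448 t = 448.000 kg.
42.1699 − 448.000 ≈ -406 kg.

-406 kg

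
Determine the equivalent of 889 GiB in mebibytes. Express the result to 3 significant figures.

910000 mebibytes

1 GiB = 1024.00 mebibytes.
Then 889 × 1024.00 ≈ 910000 MiB.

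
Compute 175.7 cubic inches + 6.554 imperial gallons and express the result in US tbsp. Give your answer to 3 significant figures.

2210 US tablespoons

175.7 in³ = 194.715 US tbsp and 6.554 imp gal = 2014.98 US tbsp.
194.715 + 2014.98 ≈ 2210 US tbsp.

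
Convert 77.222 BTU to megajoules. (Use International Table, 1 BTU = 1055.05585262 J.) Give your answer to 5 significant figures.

0.081474 MJ

1 British thermal unit = 0.00105506 MJ.
Thus 77.222 × 0.00105506 ≈ 0.081474 MJ.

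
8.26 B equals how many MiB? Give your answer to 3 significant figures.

7.88 × 10^-6 MiB

1 B = 9.53674 × 10^-7 MiB.
Thus 8.26 × 9.53674 × 10^-7 ≈ 7.88 × 10^-6 MiB.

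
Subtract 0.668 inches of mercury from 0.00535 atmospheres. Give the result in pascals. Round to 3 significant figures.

-1720 Pa

0.00535 atm = 542.089 Pa and 0.668 inHg = 2262.11 Pa.
542.089 − 2262.11 ≈ -1720 Pa.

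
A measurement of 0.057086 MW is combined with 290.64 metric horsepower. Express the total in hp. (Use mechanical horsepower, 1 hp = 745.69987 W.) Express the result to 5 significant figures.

363.22 hp

0.057086 MW = 76.5536 hp and 290.64 PS = 286.664 hp.
76.5536 + 286.664 ≈ 363.22 hp.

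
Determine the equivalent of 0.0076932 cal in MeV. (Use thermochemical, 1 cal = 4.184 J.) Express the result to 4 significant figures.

2.009e+11 MeV

1 cal = 2.61145e+13 megaelectronvolts.
0.0076932 × 2.61145e+13 ≈ 2.009e+11 MeV.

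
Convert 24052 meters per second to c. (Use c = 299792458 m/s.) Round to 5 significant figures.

1 meter per second = 3.33564 × 10^-9 times the speed of light.
24052 × 3.33564 × 10^-9 ≈ 8.0229 × 10^-5 c.

8.0229 × 10^-5 times the speed of light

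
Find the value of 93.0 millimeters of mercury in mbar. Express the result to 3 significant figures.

124 millibar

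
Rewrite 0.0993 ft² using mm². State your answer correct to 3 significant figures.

1 square foot = 92903.0 mm².
Then 0.0993 × 92903.0 ≈ 9230 mm².

9230 mm²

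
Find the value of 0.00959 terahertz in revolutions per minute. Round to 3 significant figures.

1 THz = 6.00000e+13 rpm.
So 0.00959 × 6.00000e+13 ≈ 5.75e+11 rpm.

5.75e+11 rpm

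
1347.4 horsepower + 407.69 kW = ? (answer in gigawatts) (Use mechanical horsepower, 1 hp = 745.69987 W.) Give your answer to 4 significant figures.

0.001412 gigawatts

1347.4 hp = 0.00100476 GW and 407.69 kW = 0.000407690 GW.
0.00100476 + 0.000407690 ≈ 0.001412 GW.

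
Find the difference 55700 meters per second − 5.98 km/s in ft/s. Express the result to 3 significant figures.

55700 m/s = 182743 ft/s and 5.98 km/s = 19619.4 ft/s.
182743 − 19619.4 ≈ 163000 ft/s.

163000 ft/s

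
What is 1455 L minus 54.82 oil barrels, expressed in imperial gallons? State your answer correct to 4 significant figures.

-1597 imp gal

1455 L = 320.055 imp gal and 54.82 bbl = 1917.18 imp gal.
320.055 − 1917.18 ≈ -1597 imp gal.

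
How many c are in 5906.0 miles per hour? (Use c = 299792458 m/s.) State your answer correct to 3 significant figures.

8.81e-6 c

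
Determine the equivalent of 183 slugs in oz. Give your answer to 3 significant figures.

94200 ounces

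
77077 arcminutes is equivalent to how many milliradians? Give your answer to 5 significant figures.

22421 mrad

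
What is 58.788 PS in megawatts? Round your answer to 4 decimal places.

1 PS = 0.000735499 MW.
58.788 × 0.000735499 ≈ 0.0432 MW.

0.0432 megawatts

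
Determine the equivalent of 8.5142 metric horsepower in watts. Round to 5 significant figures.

1 PS = 735.499 watts.
Then 8.5142 × 735.499 ≈ 6262.2 W.

6262.2 W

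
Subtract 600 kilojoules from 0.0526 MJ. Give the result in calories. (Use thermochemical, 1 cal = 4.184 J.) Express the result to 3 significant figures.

-131000 calories

0.0526 MJ = 12571.7 cal and 600 kJ = 143403 cal.
12571.7 − 143403 ≈ -131000 cal.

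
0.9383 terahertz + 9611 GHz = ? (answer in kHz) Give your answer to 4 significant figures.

1.055 × 10^10 kHz

0.9383 THz = 9.38300 × 10^8 kHz and 9611 GHz = 9.61100 × 10^9 kHz.
9.38300 × 10^8 + 9.61100 × 10^9 ≈ 1.055 × 10^10 kHz.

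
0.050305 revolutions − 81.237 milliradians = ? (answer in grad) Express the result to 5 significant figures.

14.950 gradians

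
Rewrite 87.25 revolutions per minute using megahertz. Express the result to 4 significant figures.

1 rpm = 1.66667 × 10^-8 megahertz.
So 87.25 × 1.66667 × 10^-8 ≈ 1.454 × 10^-6 MHz.

1.454 × 10^-6 MHz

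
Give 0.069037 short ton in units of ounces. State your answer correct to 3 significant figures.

2210 oz

1 short ton = 32000.0 oz.
So 0.069037 × 32000.0 ≈ 2210 oz.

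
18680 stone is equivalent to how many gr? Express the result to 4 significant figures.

1 st = 98000.0 grains.
So 18680 × 98000.0 ≈ 1.831 × 10^9 gr.

1.831 × 10^9 grains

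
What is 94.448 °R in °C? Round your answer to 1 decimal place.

-220.7 degrees Celsius

°R = (°C + 273.15) × 9/5.
Applying the formula gives -220.7 °C.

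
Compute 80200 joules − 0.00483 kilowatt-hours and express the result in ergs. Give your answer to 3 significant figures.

6.28e+11 ergs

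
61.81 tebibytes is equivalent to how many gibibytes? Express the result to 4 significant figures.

1 TiB = 1024.00 gibibytes.
Thus 61.81 × 1024.00 ≈ 63290 GiB.

63290 gibibytes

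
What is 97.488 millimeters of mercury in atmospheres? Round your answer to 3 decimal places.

1 mmHg = 0.00131579 atmospheres.
Then 97.488 × 0.00131579 ≈ 0.128 atm.

0.128 atm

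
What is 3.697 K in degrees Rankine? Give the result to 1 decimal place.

6.7 °R

°R = K × 9/5.
Applying the formula gives 6.7 °R.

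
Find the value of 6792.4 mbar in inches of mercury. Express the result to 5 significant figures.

200.58 inHg

1 millibar = 0.0295300 inches of mercury.
6792.4 × 0.0295300 ≈ 200.58 inHg.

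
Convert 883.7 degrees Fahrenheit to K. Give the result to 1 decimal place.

746.3 K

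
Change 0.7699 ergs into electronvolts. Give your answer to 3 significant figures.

4.81e+11 eV

1 erg = 6.24151e+11 eV.
Thus 0.7699 × 6.24151e+11 ≈ 4.81e+11 eV.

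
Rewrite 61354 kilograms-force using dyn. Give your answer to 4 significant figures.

1 kgf = 980665 dynes.
61354 × 980665 ≈ 6.017 × 10^10 dyn.

6.017 × 10^10 dyn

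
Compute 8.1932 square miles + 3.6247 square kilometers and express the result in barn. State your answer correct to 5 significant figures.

2.4845e+35 barn

8.1932 mi² = 2.12203e+35 barn and 3.6247 km² = 3.62470e+34 barn.
2.12203e+35 + 3.62470e+34 ≈ 2.4845e+35 barn.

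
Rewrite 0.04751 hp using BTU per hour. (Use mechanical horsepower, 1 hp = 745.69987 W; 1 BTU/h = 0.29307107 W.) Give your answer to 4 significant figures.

1 hp = 2544.43 BTU/h.
0.04751 × 2544.43 ≈ 120.9 BTU/h.

120.9 BTU per hour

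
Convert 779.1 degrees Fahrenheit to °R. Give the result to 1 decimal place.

1238.8 °R

°R = °F + 459.67.
Applying the formula gives 1238.8 °R.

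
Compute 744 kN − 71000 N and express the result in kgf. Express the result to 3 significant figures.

744 kN = 75866.9 kgf and 71000 N = 7239.99 kgf.
75866.9 − 7239.99 ≈ 68600 kgf.

68600 kilograms-force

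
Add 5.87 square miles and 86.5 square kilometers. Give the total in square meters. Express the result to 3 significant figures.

1.02 × 10^8 m²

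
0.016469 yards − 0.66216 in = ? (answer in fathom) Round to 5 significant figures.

0.016469 yd = 0.00823450 fathom and 0.66216 in = 0.00919667 fathom.
0.00823450 − 0.00919667 ≈ -0.00096217 fathom.

-0.00096217 fathom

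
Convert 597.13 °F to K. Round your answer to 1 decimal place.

587.1 kelvins

K = (°F + 459.67) × 5/9.
Applying the formula gives 587.1 K.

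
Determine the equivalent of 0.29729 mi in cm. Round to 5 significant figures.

47844 centimeters

1 mi = 160934 cm.
So 0.29729 × 160934 ≈ 47844 cm.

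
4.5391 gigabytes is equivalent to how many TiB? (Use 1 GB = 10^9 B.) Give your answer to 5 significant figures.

0.0041283 TiB

1 gigabyte = 0.000909495 tebibytes.
Then 4.5391 × 0.000909495 ≈ 0.0041283 TiB.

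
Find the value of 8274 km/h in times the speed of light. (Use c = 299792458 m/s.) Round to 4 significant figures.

1 km/h = 9.26567 × 10^-10 c.
Then 8274 × 9.26567 × 10^-10 ≈ 7.666 × 10^-6 c.

7.666 × 10^-6 c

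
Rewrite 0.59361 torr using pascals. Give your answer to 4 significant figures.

1 torr = 133.322 Pa.
So 0.59361 × 133.322 ≈ 79.14 Pa.

79.14 Pa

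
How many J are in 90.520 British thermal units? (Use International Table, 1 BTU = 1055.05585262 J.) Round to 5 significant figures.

95504 J

1 British thermal unit = 1055.06 joules.
90.520 × 1055.06 ≈ 95504 J.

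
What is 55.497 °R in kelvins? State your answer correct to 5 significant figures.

30.832 K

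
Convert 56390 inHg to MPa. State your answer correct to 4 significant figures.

191.0 megapascals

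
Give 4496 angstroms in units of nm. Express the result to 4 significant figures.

449.6 nanometers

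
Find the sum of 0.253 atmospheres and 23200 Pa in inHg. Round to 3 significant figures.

14.4 inHg

0.253 atm = 7.57008 inHg and 23200 Pa = 6.85096 inHg.
7.57008 + 6.85096 ≈ 14.4 inHg.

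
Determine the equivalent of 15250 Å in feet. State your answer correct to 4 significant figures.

1 Å = 3.28084 × 10^-10 feet.
15250 × 3.28084 × 10^-10 ≈ 5.003 × 10^-6 ft.

5.003 × 10^-6 feet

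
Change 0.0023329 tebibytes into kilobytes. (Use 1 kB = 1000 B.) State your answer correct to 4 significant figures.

2.565 × 10^6 kB

1 TiB = 1.09951 × 10^9 kB.
Then 0.0023329 × 1.09951 × 10^9 ≈ 2.565 × 10^6 kB.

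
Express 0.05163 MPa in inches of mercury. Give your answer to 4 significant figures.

1 MPa = 295.300 inHg.
Then 0.05163 × 295.300 ≈ 15.25 inHg.

15.25 inHg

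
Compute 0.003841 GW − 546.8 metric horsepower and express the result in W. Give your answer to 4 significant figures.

3.439 × 10^6 W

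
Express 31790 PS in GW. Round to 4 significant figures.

0.02338 GW

1 metric horsepower = 7.35499e-7 GW.
Thus 31790 × 7.35499e-7 ≈ 0.02338 GW.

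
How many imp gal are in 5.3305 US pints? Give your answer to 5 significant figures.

1 US pint = 0.104084 imp gal.
So 5.3305 × 0.104084 ≈ 0.55482 imp gal.

0.55482 imperial gallons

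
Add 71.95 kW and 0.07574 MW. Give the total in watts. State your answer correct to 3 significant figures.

148000 W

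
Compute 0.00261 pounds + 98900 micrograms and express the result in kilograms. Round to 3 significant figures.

0.00261 lb = 0.00118388 kg and 98900 μg = 9.89000 × 10^-5 kg.
0.00118388 + 9.89000 × 10^-5 ≈ 0.00128 kg.

0.00128 kilograms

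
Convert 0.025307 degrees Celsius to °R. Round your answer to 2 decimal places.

491.72 °R

°R = (°C + 273.15) × 9/5.
Applying the formula gives 491.72 °R.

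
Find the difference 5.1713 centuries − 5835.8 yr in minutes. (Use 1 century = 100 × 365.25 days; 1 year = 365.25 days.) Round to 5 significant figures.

-2.7974 × 10^9 minutes

5.1713 century = 2.71990 × 10^8 min and 5835.8 yr = 3.06940 × 10^9 min.
2.71990 × 10^8 − 3.06940 × 10^9 ≈ -2.7974 × 10^9 min.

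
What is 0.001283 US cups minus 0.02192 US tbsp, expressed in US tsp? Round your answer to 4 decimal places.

-0.0042 US teaspoons

0.001283 US cup = 0.0615840 US tsp and 0.02192 US tbsp = 0.0657600 US tsp.
0.0615840 − 0.0657600 ≈ -0.0042 US tsp.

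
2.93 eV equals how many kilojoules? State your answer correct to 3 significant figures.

4.69e-22 kJ

1 eV = 1.60218e-22 kilojoules.
So 2.93 × 1.60218e-22 ≈ 4.69e-22 kJ.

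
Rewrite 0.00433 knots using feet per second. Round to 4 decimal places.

0.0073 ft/s

1 kn = 1.68781 ft/s.
Then 0.00433 × 1.68781 ≈ 0.0073 ft/s.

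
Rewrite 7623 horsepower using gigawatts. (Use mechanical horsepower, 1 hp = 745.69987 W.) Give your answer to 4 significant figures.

1 horsepower = 7.45700 × 10^-7 gigawatts.
So 7623 × 7.45700 × 10^-7 ≈ 0.005684 GW.

0.005684 GW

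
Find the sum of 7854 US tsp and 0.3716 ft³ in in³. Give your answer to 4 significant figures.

3004 in³

7854 US tsp = 2362.34 in³ and 0.3716 ft³ = 642.125 in³.
2362.34 + 642.125 ≈ 3004 in³.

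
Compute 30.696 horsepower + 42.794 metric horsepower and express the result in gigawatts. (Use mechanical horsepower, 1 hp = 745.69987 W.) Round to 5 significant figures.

5.4365e-5 gigawatts

30.696 hp = 2.28900e-5 GW and 42.794 PS = 3.14749e-5 GW.
2.28900e-5 + 3.14749e-5 ≈ 5.4365e-5 GW.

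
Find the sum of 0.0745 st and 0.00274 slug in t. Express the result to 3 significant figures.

0.0745 st = 0.000473097 t and 0.00274 slug = 3.99873e-5 t.
0.000473097 + 3.99873e-5 ≈ 0.000513 t.

0.000513 t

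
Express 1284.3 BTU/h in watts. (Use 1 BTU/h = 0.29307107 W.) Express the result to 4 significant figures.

376.4 watts

1 BTU per hour = 0.293071 W.
So 1284.3 × 0.293071 ≈ 376.4 W.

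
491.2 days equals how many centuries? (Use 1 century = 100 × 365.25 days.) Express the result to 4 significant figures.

0.01345 centuries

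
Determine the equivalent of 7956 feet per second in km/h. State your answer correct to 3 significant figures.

1 ft/s = 1.09728 kilometers per hour.
7956 × 1.09728 ≈ 8730 km/h.

8730 kilometers per hour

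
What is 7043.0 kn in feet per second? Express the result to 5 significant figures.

1 knot = 1.68781 feet per second.
7043.0 × 1.68781 ≈ 11887 ft/s.

11887 ft/s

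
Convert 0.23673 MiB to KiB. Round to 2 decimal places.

1 MiB = 1024.00 KiB.
0.23673 × 1024.00 ≈ 242.41 KiB.

242.41 kibibytes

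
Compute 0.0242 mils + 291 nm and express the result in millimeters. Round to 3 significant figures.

0.000906 millimeters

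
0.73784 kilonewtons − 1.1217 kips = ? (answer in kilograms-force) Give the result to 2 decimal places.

-433.56 kilograms-force

0.73784 kN = 75.2387 kgf and 1.1217 kip = 508.795 kgf.
75.2387 − 508.795 ≈ -433.56 kgf.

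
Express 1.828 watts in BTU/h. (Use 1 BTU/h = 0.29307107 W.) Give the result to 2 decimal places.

6.24 BTU/h

1 watt = 3.41214 BTU per hour.
Thus 1.828 × 3.41214 ≈ 6.24 BTU/h.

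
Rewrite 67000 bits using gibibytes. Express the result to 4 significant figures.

1 bit = 1.16415e-10 GiB.
67000 × 1.16415e-10 ≈ 7.800e-6 GiB.

7.800e-6 GiB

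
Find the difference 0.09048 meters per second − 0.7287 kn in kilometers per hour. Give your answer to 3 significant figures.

0.09048 m/s = 0.325728 km/h and 0.7287 kn = 1.34955 km/h.
0.325728 − 1.34955 ≈ -1.02 km/h.

-1.02 km/h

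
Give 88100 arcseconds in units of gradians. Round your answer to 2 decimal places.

1 arcsec = 0.000308642 grad.
88100 × 0.000308642 ≈ 27.19 grad.

27.19 grad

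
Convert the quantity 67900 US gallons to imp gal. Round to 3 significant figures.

56500 imp gal

1 US gallon = 0.832674 imp gal.
So 67900 × 0.832674 ≈ 56500 imp gal.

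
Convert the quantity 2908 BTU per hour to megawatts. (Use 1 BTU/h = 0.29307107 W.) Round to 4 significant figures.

0.0008523 megawatts

1 BTU per hour = 2.93071e-7 MW.
So 2908 × 2.93071e-7 ≈ 0.0008523 MW.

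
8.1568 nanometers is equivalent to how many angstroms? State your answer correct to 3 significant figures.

1 nm = 10.0000 Å.
Then 8.1568 × 10.0000 ≈ 81.6 Å.

81.6 angstroms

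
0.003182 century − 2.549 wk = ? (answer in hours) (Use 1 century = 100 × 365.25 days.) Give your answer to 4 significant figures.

2361 hours

0.003182 century = 2789.34 h and 2.549 wk = 428.232 h.
2789.34 − 428.232 ≈ 2361 h.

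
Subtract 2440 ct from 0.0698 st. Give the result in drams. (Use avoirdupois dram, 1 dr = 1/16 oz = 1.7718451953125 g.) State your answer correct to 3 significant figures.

0.0698 st = 250.163 dr and 2440 ct = 275.419 dr.
250.163 − 275.419 ≈ -25.3 dr.

-25.3 dr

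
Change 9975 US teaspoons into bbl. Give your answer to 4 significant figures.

1 US teaspoon = 3.10020 × 10^-5 oil barrels.
9975 × 3.10020 × 10^-5 ≈ 0.3092 bbl.

0.3092 oil barrels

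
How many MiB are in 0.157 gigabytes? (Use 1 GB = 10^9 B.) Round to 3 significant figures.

150 MiB

1 gigabyte = 953.674 MiB.
0.157 × 953.674 ≈ 150 MiB.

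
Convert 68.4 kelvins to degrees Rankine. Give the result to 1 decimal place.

°R = K × 9/5.
Applying the formula gives 123.1 °R.

123.1 °R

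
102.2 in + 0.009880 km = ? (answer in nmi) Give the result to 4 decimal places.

102.2 in = 0.00140166 nmi and 0.009880 km = 0.00533477 nmi.
0.00140166 + 0.00533477 ≈ 0.0067 nmi.

0.0067 nautical miles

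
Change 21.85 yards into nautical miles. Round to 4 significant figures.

0.01079 nmi

1 yd = 0.000493737 nmi.
Thus 21.85 × 0.000493737 ≈ 0.01079 nmi.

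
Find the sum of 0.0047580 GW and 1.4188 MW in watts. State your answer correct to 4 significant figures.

0.0047580 GW = 4.75800 × 10^6 W and 1.4188 MW = 1.41880 × 10^6 W.
4.75800 × 10^6 + 1.41880 × 10^6 ≈ 6.177 × 10^6 W.

6.177 × 10^6 W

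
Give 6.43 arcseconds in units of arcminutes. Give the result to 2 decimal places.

1 arcsec = 0.0166667 arcmin.
So 6.43 × 0.0166667 ≈ 0.11 arcmin.

0.11 arcmin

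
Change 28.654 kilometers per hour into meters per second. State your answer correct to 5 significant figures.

7.9594 m/s

1 kilometer per hour = 0.2777778 meters per second.
28.654 × 0.2777778 ≈ 7.9594 m/s.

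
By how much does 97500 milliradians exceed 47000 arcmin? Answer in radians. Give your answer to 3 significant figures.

83.8 rad

97500 mrad = 97.5000 rad and 47000 arcmin = 13.6717 rad.
97.5000 − 13.6717 ≈ 83.8 rad.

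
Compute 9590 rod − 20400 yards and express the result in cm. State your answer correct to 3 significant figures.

2.96 × 10^6 centimeters

9590 rod = 4.82300 × 10^6 cm and 20400 yd = 1.86538 × 10^6 cm.
4.82300 × 10^6 − 1.86538 × 10^6 ≈ 2.96 × 10^6 cm.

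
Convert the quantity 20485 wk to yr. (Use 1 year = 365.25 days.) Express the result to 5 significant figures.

392.59 years

1 wk = 0.01916496 yr.
Then 20485 × 0.01916496 ≈ 392.59 yr.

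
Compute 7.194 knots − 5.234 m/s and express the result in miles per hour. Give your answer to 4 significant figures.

7.194 kn = 8.27871 mph and 5.234 m/s = 11.7081 mph.
8.27871 − 11.7081 ≈ -3.429 mph.

-3.429 miles per hour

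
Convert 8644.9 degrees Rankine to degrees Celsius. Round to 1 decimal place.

4529.6 °C

°R = (°C + 273.15) × 9/5.
Applying the formula gives 4529.6 °C.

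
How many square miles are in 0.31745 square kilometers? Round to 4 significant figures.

1 km² = 0.386102 square miles.
0.31745 × 0.386102 ≈ 0.1226 mi².

0.1226 mi²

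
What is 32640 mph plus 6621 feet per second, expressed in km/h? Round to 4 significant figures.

32640 mph = 52529.0 km/h and 6621 ft/s = 7265.09 km/h.
52529.0 + 7265.09 ≈ 59790 km/h.

59790 km/h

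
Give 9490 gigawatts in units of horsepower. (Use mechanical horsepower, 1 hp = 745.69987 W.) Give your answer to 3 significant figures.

1.27 × 10^10 hp

1 gigawatt = 1.34102 × 10^6 horsepower.
9490 × 1.34102 × 10^6 ≈ 1.27 × 10^10 hp.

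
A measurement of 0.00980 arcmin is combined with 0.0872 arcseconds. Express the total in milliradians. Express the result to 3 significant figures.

0.00327 mrad

0.00980 arcmin = 0.00285070 mrad and 0.0872 arcsec = 0.000422758 mrad.
0.00285070 + 0.000422758 ≈ 0.00327 mrad.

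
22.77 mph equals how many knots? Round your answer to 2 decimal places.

1 mile per hour = 0.868976 knots.
Then 22.77 × 0.868976 ≈ 19.79 kn.

19.79 kn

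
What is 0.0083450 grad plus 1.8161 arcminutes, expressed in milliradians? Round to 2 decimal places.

0.0083450 grad = 0.131083 mrad and 1.8161 arcmin = 0.528282 mrad.
0.131083 + 0.528282 ≈ 0.66 mrad.

0.66 mrad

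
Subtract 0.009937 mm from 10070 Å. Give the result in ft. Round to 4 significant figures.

10070 Å = 3.30381 × 10^-6 ft and 0.009937 mm = 3.26017 × 10^-5 ft.
3.30381 × 10^-6 − 3.26017 × 10^-5 ≈ -2.930 × 10^-5 ft.

-2.930 × 10^-5 feet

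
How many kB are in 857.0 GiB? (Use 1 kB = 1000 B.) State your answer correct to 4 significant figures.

9.202 × 10^8 kB

1 GiB = 1.07374 × 10^6 kilobytes.
Thus 857.0 × 1.07374 × 10^6 ≈ 9.202 × 10^8 kB.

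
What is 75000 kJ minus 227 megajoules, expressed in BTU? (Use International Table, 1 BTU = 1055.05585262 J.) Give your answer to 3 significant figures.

-144000 BTU

75000 kJ = 71086.3 BTU and 227 MJ = 215154 BTU.
71086.3 − 215154 ≈ -144000 BTU.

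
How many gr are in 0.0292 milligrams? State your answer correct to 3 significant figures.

0.000451 gr

1 milligram = 0.0154324 gr.
Thus 0.0292 × 0.0154324 ≈ 0.000451 gr.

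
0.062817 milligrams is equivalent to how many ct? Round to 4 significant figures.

0.0003141 carats

1 mg = 0.00500000 ct.
Thus 0.062817 × 0.00500000 ≈ 0.0003141 ct.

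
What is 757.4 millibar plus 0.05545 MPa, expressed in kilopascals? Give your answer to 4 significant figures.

131.2 kPa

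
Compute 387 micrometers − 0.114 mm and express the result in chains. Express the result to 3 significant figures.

1.36 × 10^-5 chain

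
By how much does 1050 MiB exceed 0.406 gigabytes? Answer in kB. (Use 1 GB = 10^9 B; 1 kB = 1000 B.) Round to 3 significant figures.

695000 kB

1050 MiB = 1.10100 × 10^6 kB and 0.406 GB = 406000 kB.
1.10100 × 10^6 − 406000 ≈ 695000 kB.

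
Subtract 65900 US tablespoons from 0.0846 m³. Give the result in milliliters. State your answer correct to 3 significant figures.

-890000 mL

0.0846 m³ = 84600.0 mL and 65900 US tbsp = 974448 mL.
84600.0 − 974448 ≈ -890000 mL.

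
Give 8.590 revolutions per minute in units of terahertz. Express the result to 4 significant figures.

1.432e-13 THz

1 revolution per minute = 1.66667e-14 terahertz.
8.590 × 1.66667e-14 ≈ 1.432e-13 THz.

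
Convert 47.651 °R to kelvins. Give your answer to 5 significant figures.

°R = K × 9/5.
Applying the formula gives 26.473 K.

26.473 K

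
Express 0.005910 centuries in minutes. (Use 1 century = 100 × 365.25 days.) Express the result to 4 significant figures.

1 century = 5.25960e+7 min.
0.005910 × 5.25960e+7 ≈ 310800 min.

310800 min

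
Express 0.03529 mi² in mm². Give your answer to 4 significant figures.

9.140e+10 mm²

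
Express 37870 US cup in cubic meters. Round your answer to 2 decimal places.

1 US cup = 0.000236588 m³.
Thus 37870 × 0.000236588 ≈ 8.96 m³.

8.96 m³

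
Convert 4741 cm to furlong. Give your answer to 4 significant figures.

0.2357 furlong

1 centimeter = 4.97097 × 10^-5 furlong.
4741 × 4.97097 × 10^-5 ≈ 0.2357 furlong.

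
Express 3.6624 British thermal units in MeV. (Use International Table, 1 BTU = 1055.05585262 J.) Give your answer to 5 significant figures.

2.4117 × 10^16 megaelectronvolts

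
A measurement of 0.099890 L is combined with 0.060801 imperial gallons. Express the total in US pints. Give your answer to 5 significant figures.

0.79526 US pt

0.099890 L = 0.211105 US pt and 0.060801 imp gal = 0.584152 US pt.
0.211105 + 0.584152 ≈ 0.79526 US pt.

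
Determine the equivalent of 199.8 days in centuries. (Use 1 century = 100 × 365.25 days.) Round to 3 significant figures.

0.00547 century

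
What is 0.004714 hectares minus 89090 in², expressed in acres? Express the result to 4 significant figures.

-0.002554 acre

0.004714 ha = 0.01164855 acre and 89090 in² = 0.01420295 acre.
0.01164855 − 0.01420295 ≈ -0.002554 acre.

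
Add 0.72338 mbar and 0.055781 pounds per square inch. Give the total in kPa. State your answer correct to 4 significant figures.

0.4569 kPa

0.72338 mbar = 0.0723380 kPa and 0.055781 psi = 0.384596 kPa.
0.0723380 + 0.384596 ≈ 0.4569 kPa.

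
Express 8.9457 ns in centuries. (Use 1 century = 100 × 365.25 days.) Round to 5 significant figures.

2.8347 × 10^-18 century

1 ns = 3.16881 × 10^-19 century.
Thus 8.9457 × 3.16881 × 10^-19 ≈ 2.8347 × 10^-18 century.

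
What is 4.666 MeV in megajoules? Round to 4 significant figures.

7.476 × 10^-19 MJ

1 MeV = 1.60218 × 10^-19 megajoules.
4.666 × 1.60218 × 10^-19 ≈ 7.476 × 10^-19 MJ.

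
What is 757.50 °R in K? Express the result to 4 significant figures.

°R = K × 9/5.
Applying the formula gives 420.8 K.

420.8 K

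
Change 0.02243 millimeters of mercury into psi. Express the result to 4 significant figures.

0.0004337 psi

1 millimeter of mercury = 0.0193368 pounds per square inch.
Then 0.02243 × 0.0193368 ≈ 0.0004337 psi.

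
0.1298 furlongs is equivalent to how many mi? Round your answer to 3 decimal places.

0.016 mi

1 furlong = 0.125000 miles.
Thus 0.1298 × 0.125000 ≈ 0.016 mi.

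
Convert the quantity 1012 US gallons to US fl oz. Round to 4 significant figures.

129500 US fluid ounces

1 US gal = 128.000 US fluid ounces.
1012 × 128.000 ≈ 129500 US fl oz.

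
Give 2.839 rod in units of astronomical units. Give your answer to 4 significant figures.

9.544e-11 au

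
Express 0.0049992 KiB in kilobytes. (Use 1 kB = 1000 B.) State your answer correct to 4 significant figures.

0.005119 kilobytes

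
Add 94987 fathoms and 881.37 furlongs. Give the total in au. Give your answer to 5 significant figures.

94987 fathom = 1.16119 × 10^-6 au and 881.37 furlong = 1.18520 × 10^-6 au.
1.16119 × 10^-6 + 1.18520 × 10^-6 ≈ 2.3464 × 10^-6 au.

2.3464 × 10^-6 astronomical units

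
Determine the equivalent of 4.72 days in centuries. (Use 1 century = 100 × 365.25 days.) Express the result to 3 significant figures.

0.000129 centuries

1 d = 2.73785e-5 centuries.
4.72 × 2.73785e-5 ≈ 0.000129 century.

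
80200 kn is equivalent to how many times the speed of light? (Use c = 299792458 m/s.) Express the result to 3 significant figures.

0.000138 c

1 knot = 1.71600 × 10^-9 c.
Thus 80200 × 1.71600 × 10^-9 ≈ 0.000138 c.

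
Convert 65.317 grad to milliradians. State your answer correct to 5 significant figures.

1026.0 mrad

1 gradian = 15.7080 mrad.
Thus 65.317 × 15.7080 ≈ 1026.0 mrad.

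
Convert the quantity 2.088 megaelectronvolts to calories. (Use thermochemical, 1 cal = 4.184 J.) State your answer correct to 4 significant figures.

7.996e-14 cal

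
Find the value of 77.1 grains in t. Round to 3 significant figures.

5.00e-6 t

1 gr = 6.47989e-8 t.
Thus 77.1 × 6.47989e-8 ≈ 5.00e-6 t.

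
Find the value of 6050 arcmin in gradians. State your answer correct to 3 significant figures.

1 arcmin = 0.0185185 grad.
6050 × 0.0185185 ≈ 112 grad.

112 grad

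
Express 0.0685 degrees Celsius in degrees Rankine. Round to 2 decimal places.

491.79 degrees Rankine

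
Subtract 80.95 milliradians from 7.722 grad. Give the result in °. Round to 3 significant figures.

2.31 degrees

7.722 grad = 6.94980 ° and 80.95 mrad = 4.63809 °.
6.94980 − 4.63809 ≈ 2.31 °.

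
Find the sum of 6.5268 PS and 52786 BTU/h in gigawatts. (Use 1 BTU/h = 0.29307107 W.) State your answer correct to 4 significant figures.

2.027 × 10^-5 GW

6.5268 PS = 4.80045 × 10^-6 GW and 52786 BTU/h = 1.54700 × 10^-5 GW.
4.80045 × 10^-6 + 1.54700 × 10^-5 ≈ 2.027 × 10^-5 GW.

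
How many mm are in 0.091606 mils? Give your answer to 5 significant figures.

1 mil = 0.0254000 mm.
Then 0.091606 × 0.0254000 ≈ 0.0023268 mm.

0.0023268 mm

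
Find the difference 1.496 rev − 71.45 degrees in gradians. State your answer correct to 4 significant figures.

1.496 rev = 598.400 grad and 71.45 ° = 79.3889 grad.
598.400 − 79.3889 ≈ 519.0 grad.

519.0 grad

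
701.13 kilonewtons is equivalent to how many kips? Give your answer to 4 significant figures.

1 kN = 0.224809 kip.
Thus 701.13 × 0.224809 ≈ 157.6 kip.

157.6 kip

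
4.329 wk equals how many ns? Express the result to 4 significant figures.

1 wk = 6.04800e+14 ns.
Then 4.329 × 6.04800e+14 ≈ 2.618e+15 ns.

2.618e+15 ns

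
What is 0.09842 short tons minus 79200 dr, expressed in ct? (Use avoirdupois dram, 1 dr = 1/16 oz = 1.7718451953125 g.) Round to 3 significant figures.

0.09842 short ton = 446426 ct and 79200 dr = 701651 ct.
446426 − 701651 ≈ -255000 ct.

-255000 ct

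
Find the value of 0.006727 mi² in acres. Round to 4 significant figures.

1 square mile = 640.000 acre.
So 0.006727 × 640.000 ≈ 4.305 acre.

4.305 acre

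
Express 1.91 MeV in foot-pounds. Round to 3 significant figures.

2.26 × 10^-13 foot-pounds

1 megaelectronvolt = 1.18170 × 10^-13 foot-pounds.
Then 1.91 × 1.18170 × 10^-13 ≈ 2.26 × 10^-13 ft·lbf.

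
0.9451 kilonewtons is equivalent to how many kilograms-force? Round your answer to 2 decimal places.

96.37 kgf

1 kilonewton = 101.972 kgf.
Then 0.9451 × 101.972 ≈ 96.37 kgf.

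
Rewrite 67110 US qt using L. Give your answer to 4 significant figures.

1 US quart = 0.946353 liters.
Thus 67110 × 0.946353 ≈ 63510 L.

63510 liters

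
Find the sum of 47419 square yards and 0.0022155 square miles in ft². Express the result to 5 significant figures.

47419 yd² = 426771 ft² and 0.0022155 mi² = 61764.6 ft².
426771 + 61764.6 ≈ 488540 ft².

488540 ft²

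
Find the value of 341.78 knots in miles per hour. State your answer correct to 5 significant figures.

1 kn = 1.15078 miles per hour.
Thus 341.78 × 1.15078 ≈ 393.31 mph.

393.31 mph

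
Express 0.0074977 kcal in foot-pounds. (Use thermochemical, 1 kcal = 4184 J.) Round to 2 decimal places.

23.14 ft·lbf

1 kcal = 3085.96 foot-pounds.
0.0074977 × 3085.96 ≈ 23.14 ft·lbf.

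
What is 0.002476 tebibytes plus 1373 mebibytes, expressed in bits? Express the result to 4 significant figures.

3.330e+10 bits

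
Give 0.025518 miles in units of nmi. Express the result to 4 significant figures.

1 mi = 0.868976 nmi.
So 0.025518 × 0.868976 ≈ 0.02217 nmi.

0.02217 nmi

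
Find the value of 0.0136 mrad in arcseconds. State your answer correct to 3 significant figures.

1 milliradian = 206.265 arcsec.
So 0.0136 × 206.265 ≈ 2.81 arcsec.

2.81 arcsec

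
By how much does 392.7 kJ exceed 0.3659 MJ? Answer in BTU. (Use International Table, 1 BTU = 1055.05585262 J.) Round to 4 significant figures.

25.40 BTU

392.7 kJ = 372.208 BTU and 0.3659 MJ = 346.806 BTU.
372.208 − 346.806 ≈ 25.40 BTU.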